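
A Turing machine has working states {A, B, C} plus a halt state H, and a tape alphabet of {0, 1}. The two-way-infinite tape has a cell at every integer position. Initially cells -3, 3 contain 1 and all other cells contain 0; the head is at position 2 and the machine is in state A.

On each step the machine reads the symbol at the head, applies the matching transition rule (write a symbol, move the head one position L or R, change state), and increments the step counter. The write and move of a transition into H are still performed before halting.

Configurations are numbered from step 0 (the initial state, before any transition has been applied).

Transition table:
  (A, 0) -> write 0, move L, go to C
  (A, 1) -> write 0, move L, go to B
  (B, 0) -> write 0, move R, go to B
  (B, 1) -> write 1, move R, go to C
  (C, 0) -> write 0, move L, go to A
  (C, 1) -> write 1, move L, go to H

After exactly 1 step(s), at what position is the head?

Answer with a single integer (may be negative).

Answer: 1

Derivation:
Step 1: in state A at pos 2, read 0 -> (A,0)->write 0,move L,goto C. Now: state=C, head=1, tape[-4..4]=010000010 (head:      ^)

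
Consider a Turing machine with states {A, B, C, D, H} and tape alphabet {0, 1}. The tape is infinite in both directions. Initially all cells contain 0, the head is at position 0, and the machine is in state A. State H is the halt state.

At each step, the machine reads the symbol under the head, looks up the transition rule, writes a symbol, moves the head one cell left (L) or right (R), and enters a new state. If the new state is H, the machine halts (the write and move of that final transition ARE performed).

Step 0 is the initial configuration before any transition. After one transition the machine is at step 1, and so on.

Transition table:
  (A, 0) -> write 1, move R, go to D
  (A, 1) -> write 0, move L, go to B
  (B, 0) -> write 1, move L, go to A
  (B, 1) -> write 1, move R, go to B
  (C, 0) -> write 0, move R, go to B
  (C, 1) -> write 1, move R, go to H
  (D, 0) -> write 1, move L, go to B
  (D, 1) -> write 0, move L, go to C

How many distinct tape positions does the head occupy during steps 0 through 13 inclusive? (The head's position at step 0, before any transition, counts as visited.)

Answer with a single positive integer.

Answer: 5

Derivation:
Step 1: in state A at pos 0, read 0 -> (A,0)->write 1,move R,goto D. Now: state=D, head=1, tape[-1..2]=0100 (head:   ^)
Step 2: in state D at pos 1, read 0 -> (D,0)->write 1,move L,goto B. Now: state=B, head=0, tape[-1..2]=0110 (head:  ^)
Step 3: in state B at pos 0, read 1 -> (B,1)->write 1,move R,goto B. Now: state=B, head=1, tape[-1..2]=0110 (head:   ^)
Step 4: in state B at pos 1, read 1 -> (B,1)->write 1,move R,goto B. Now: state=B, head=2, tape[-1..3]=01100 (head:    ^)
Step 5: in state B at pos 2, read 0 -> (B,0)->write 1,move L,goto A. Now: state=A, head=1, tape[-1..3]=01110 (head:   ^)
Step 6: in state A at pos 1, read 1 -> (A,1)->write 0,move L,goto B. Now: state=B, head=0, tape[-1..3]=01010 (head:  ^)
Step 7: in state B at pos 0, read 1 -> (B,1)->write 1,move R,goto B. Now: state=B, head=1, tape[-1..3]=01010 (head:   ^)
Step 8: in state B at pos 1, read 0 -> (B,0)->write 1,move L,goto A. Now: state=A, head=0, tape[-1..3]=01110 (head:  ^)
Step 9: in state A at pos 0, read 1 -> (A,1)->write 0,move L,goto B. Now: state=B, head=-1, tape[-2..3]=000110 (head:  ^)
Step 10: in state B at pos -1, read 0 -> (B,0)->write 1,move L,goto A. Now: state=A, head=-2, tape[-3..3]=0010110 (head:  ^)
Step 11: in state A at pos -2, read 0 -> (A,0)->write 1,move R,goto D. Now: state=D, head=-1, tape[-3..3]=0110110 (head:   ^)
Step 12: in state D at pos -1, read 1 -> (D,1)->write 0,move L,goto C. Now: state=C, head=-2, tape[-3..3]=0100110 (head:  ^)
Step 13: in state C at pos -2, read 1 -> (C,1)->write 1,move R,goto H. Now: state=H, head=-1, tape[-3..3]=0100110 (head:   ^)
Head positions at steps 0..13: starting at 0, distinct positions visited = {-2, -1, 0, 1, 2} -> 5 position(s)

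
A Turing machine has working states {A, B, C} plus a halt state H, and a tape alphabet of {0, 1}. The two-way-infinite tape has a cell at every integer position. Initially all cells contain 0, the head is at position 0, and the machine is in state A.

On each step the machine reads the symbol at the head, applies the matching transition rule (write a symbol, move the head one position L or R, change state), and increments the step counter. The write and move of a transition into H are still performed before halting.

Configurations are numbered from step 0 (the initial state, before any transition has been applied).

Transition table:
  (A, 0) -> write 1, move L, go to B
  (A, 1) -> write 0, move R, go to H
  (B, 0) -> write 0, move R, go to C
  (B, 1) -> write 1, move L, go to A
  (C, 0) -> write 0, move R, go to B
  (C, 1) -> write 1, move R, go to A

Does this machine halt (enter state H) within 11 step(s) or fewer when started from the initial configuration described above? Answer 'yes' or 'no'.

Step 1: in state A at pos 0, read 0 -> (A,0)->write 1,move L,goto B. Now: state=B, head=-1, tape[-2..1]=0010 (head:  ^)
Step 2: in state B at pos -1, read 0 -> (B,0)->write 0,move R,goto C. Now: state=C, head=0, tape[-2..1]=0010 (head:   ^)
Step 3: in state C at pos 0, read 1 -> (C,1)->write 1,move R,goto A. Now: state=A, head=1, tape[-2..2]=00100 (head:    ^)
Step 4: in state A at pos 1, read 0 -> (A,0)->write 1,move L,goto B. Now: state=B, head=0, tape[-2..2]=00110 (head:   ^)
Step 5: in state B at pos 0, read 1 -> (B,1)->write 1,move L,goto A. Now: state=A, head=-1, tape[-2..2]=00110 (head:  ^)
Step 6: in state A at pos -1, read 0 -> (A,0)->write 1,move L,goto B. Now: state=B, head=-2, tape[-3..2]=001110 (head:  ^)
Step 7: in state B at pos -2, read 0 -> (B,0)->write 0,move R,goto C. Now: state=C, head=-1, tape[-3..2]=001110 (head:   ^)
Step 8: in state C at pos -1, read 1 -> (C,1)->write 1,move R,goto A. Now: state=A, head=0, tape[-3..2]=001110 (head:    ^)
Step 9: in state A at pos 0, read 1 -> (A,1)->write 0,move R,goto H. Now: state=H, head=1, tape[-3..2]=001010 (head:     ^)
State H reached at step 9; 9 <= 11 -> yes

Answer: yes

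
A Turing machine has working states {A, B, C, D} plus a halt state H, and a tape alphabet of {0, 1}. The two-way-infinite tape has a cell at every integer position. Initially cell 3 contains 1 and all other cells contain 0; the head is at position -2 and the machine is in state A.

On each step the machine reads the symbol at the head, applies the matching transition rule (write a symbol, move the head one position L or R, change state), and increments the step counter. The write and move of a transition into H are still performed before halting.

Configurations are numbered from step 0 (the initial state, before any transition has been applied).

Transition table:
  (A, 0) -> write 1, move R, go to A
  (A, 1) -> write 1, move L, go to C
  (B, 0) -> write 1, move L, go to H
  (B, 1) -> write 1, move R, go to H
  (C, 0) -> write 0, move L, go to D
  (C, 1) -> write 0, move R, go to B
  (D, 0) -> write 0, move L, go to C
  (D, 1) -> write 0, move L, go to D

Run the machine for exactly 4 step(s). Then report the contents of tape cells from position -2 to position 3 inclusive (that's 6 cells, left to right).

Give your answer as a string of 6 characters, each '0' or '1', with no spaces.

Answer: 111101

Derivation:
Step 1: in state A at pos -2, read 0 -> (A,0)->write 1,move R,goto A. Now: state=A, head=-1, tape[-3..4]=01000010 (head:   ^)
Step 2: in state A at pos -1, read 0 -> (A,0)->write 1,move R,goto A. Now: state=A, head=0, tape[-3..4]=01100010 (head:    ^)
Step 3: in state A at pos 0, read 0 -> (A,0)->write 1,move R,goto A. Now: state=A, head=1, tape[-3..4]=01110010 (head:     ^)
Step 4: in state A at pos 1, read 0 -> (A,0)->write 1,move R,goto A. Now: state=A, head=2, tape[-3..4]=01111010 (head:      ^)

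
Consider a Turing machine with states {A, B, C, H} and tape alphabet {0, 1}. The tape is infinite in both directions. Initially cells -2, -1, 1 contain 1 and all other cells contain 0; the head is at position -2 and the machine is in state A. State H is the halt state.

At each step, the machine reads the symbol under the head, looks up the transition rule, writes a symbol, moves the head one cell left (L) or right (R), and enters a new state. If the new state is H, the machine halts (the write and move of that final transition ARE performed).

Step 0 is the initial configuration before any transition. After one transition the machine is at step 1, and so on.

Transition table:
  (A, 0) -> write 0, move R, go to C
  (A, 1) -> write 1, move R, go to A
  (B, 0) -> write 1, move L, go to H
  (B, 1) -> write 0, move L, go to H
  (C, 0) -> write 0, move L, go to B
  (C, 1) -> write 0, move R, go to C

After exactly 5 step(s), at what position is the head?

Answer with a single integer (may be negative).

Step 1: in state A at pos -2, read 1 -> (A,1)->write 1,move R,goto A. Now: state=A, head=-1, tape[-3..2]=011010 (head:   ^)
Step 2: in state A at pos -1, read 1 -> (A,1)->write 1,move R,goto A. Now: state=A, head=0, tape[-3..2]=011010 (head:    ^)
Step 3: in state A at pos 0, read 0 -> (A,0)->write 0,move R,goto C. Now: state=C, head=1, tape[-3..2]=011010 (head:     ^)
Step 4: in state C at pos 1, read 1 -> (C,1)->write 0,move R,goto C. Now: state=C, head=2, tape[-3..3]=0110000 (head:      ^)
Step 5: in state C at pos 2, read 0 -> (C,0)->write 0,move L,goto B. Now: state=B, head=1, tape[-3..3]=0110000 (head:     ^)

Answer: 1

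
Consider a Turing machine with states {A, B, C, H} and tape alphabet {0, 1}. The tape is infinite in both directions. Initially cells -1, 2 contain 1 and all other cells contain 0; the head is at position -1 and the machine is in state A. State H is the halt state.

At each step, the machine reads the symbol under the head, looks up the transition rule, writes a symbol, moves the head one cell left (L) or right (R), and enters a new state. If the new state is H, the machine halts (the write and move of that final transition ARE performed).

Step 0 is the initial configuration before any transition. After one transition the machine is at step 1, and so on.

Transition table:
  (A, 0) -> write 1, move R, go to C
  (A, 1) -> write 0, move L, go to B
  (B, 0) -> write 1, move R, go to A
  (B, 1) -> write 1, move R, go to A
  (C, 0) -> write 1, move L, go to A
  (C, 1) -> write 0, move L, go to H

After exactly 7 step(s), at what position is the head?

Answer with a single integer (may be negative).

Answer: 0

Derivation:
Step 1: in state A at pos -1, read 1 -> (A,1)->write 0,move L,goto B. Now: state=B, head=-2, tape[-3..3]=0000010 (head:  ^)
Step 2: in state B at pos -2, read 0 -> (B,0)->write 1,move R,goto A. Now: state=A, head=-1, tape[-3..3]=0100010 (head:   ^)
Step 3: in state A at pos -1, read 0 -> (A,0)->write 1,move R,goto C. Now: state=C, head=0, tape[-3..3]=0110010 (head:    ^)
Step 4: in state C at pos 0, read 0 -> (C,0)->write 1,move L,goto A. Now: state=A, head=-1, tape[-3..3]=0111010 (head:   ^)
Step 5: in state A at pos -1, read 1 -> (A,1)->write 0,move L,goto B. Now: state=B, head=-2, tape[-3..3]=0101010 (head:  ^)
Step 6: in state B at pos -2, read 1 -> (B,1)->write 1,move R,goto A. Now: state=A, head=-1, tape[-3..3]=0101010 (head:   ^)
Step 7: in state A at pos -1, read 0 -> (A,0)->write 1,move R,goto C. Now: state=C, head=0, tape[-3..3]=0111010 (head:    ^)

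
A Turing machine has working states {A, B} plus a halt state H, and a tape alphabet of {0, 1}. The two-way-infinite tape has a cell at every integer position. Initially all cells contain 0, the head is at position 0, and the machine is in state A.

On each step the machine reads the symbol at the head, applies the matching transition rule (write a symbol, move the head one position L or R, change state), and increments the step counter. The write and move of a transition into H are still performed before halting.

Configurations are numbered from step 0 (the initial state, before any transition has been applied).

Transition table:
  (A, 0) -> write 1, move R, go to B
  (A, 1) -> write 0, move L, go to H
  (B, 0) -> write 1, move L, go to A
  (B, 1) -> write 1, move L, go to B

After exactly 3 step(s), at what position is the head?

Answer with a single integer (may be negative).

Answer: -1

Derivation:
Step 1: in state A at pos 0, read 0 -> (A,0)->write 1,move R,goto B. Now: state=B, head=1, tape[-1..2]=0100 (head:   ^)
Step 2: in state B at pos 1, read 0 -> (B,0)->write 1,move L,goto A. Now: state=A, head=0, tape[-1..2]=0110 (head:  ^)
Step 3: in state A at pos 0, read 1 -> (A,1)->write 0,move L,goto H. Now: state=H, head=-1, tape[-2..2]=00010 (head:  ^)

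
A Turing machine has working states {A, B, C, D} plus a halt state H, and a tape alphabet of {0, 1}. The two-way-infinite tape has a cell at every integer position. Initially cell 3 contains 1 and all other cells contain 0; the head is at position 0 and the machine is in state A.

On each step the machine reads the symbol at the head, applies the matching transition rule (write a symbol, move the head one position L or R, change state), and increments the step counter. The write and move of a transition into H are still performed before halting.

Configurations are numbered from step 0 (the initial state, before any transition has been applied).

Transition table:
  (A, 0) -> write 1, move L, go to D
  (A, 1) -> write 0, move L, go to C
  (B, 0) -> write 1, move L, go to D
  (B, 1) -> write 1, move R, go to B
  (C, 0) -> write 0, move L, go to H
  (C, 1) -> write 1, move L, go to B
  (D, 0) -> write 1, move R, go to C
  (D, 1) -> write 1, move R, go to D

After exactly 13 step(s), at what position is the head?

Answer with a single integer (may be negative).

Step 1: in state A at pos 0, read 0 -> (A,0)->write 1,move L,goto D. Now: state=D, head=-1, tape[-2..4]=0010010 (head:  ^)
Step 2: in state D at pos -1, read 0 -> (D,0)->write 1,move R,goto C. Now: state=C, head=0, tape[-2..4]=0110010 (head:   ^)
Step 3: in state C at pos 0, read 1 -> (C,1)->write 1,move L,goto B. Now: state=B, head=-1, tape[-2..4]=0110010 (head:  ^)
Step 4: in state B at pos -1, read 1 -> (B,1)->write 1,move R,goto B. Now: state=B, head=0, tape[-2..4]=0110010 (head:   ^)
Step 5: in state B at pos 0, read 1 -> (B,1)->write 1,move R,goto B. Now: state=B, head=1, tape[-2..4]=0110010 (head:    ^)
Step 6: in state B at pos 1, read 0 -> (B,0)->write 1,move L,goto D. Now: state=D, head=0, tape[-2..4]=0111010 (head:   ^)
Step 7: in state D at pos 0, read 1 -> (D,1)->write 1,move R,goto D. Now: state=D, head=1, tape[-2..4]=0111010 (head:    ^)
Step 8: in state D at pos 1, read 1 -> (D,1)->write 1,move R,goto D. Now: state=D, head=2, tape[-2..4]=0111010 (head:     ^)
Step 9: in state D at pos 2, read 0 -> (D,0)->write 1,move R,goto C. Now: state=C, head=3, tape[-2..4]=0111110 (head:      ^)
Step 10: in state C at pos 3, read 1 -> (C,1)->write 1,move L,goto B. Now: state=B, head=2, tape[-2..4]=0111110 (head:     ^)
Step 11: in state B at pos 2, read 1 -> (B,1)->write 1,move R,goto B. Now: state=B, head=3, tape[-2..4]=0111110 (head:      ^)
Step 12: in state B at pos 3, read 1 -> (B,1)->write 1,move R,goto B. Now: state=B, head=4, tape[-2..5]=01111100 (head:       ^)
Step 13: in state B at pos 4, read 0 -> (B,0)->write 1,move L,goto D. Now: state=D, head=3, tape[-2..5]=01111110 (head:      ^)

Answer: 3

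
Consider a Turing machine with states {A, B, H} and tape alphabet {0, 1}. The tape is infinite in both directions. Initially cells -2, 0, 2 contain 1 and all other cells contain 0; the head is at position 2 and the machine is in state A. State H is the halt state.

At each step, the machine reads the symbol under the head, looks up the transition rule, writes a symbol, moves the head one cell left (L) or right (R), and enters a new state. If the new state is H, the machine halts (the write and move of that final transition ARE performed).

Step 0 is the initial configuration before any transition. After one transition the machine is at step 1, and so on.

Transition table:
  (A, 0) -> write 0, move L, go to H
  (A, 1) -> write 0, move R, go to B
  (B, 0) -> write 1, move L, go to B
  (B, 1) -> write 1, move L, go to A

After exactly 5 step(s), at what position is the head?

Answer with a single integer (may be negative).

Step 1: in state A at pos 2, read 1 -> (A,1)->write 0,move R,goto B. Now: state=B, head=3, tape[-3..4]=01010000 (head:       ^)
Step 2: in state B at pos 3, read 0 -> (B,0)->write 1,move L,goto B. Now: state=B, head=2, tape[-3..4]=01010010 (head:      ^)
Step 3: in state B at pos 2, read 0 -> (B,0)->write 1,move L,goto B. Now: state=B, head=1, tape[-3..4]=01010110 (head:     ^)
Step 4: in state B at pos 1, read 0 -> (B,0)->write 1,move L,goto B. Now: state=B, head=0, tape[-3..4]=01011110 (head:    ^)
Step 5: in state B at pos 0, read 1 -> (B,1)->write 1,move L,goto A. Now: state=A, head=-1, tape[-3..4]=01011110 (head:   ^)

Answer: -1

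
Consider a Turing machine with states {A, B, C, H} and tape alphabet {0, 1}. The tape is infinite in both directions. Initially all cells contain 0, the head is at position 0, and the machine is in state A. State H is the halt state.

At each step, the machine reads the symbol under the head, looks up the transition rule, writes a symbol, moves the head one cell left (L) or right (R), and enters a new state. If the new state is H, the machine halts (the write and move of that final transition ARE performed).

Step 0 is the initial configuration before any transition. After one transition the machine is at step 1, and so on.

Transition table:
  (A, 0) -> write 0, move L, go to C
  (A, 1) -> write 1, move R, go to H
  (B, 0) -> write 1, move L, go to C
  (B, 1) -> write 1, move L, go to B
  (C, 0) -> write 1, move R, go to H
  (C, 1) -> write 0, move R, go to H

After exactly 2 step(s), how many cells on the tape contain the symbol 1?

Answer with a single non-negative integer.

Step 1: in state A at pos 0, read 0 -> (A,0)->write 0,move L,goto C. Now: state=C, head=-1, tape[-2..1]=0000 (head:  ^)
Step 2: in state C at pos -1, read 0 -> (C,0)->write 1,move R,goto H. Now: state=H, head=0, tape[-2..1]=0100 (head:   ^)
Cells containing 1 after step 2: {-1} -> 1 cell(s)

Answer: 1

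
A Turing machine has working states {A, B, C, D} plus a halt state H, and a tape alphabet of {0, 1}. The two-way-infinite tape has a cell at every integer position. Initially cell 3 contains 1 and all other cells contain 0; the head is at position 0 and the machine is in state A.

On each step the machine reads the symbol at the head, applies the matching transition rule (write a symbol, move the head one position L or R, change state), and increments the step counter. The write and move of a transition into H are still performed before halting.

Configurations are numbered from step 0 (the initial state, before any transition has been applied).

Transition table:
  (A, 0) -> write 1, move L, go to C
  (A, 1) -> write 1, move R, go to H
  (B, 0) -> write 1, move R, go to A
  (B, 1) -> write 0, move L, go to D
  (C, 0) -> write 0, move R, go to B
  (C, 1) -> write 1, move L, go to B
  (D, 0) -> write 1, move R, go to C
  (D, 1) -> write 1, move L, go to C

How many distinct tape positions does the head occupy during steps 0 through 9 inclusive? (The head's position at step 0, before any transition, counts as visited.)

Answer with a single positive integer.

Step 1: in state A at pos 0, read 0 -> (A,0)->write 1,move L,goto C. Now: state=C, head=-1, tape[-2..4]=0010010 (head:  ^)
Step 2: in state C at pos -1, read 0 -> (C,0)->write 0,move R,goto B. Now: state=B, head=0, tape[-2..4]=0010010 (head:   ^)
Step 3: in state B at pos 0, read 1 -> (B,1)->write 0,move L,goto D. Now: state=D, head=-1, tape[-2..4]=0000010 (head:  ^)
Step 4: in state D at pos -1, read 0 -> (D,0)->write 1,move R,goto C. Now: state=C, head=0, tape[-2..4]=0100010 (head:   ^)
Step 5: in state C at pos 0, read 0 -> (C,0)->write 0,move R,goto B. Now: state=B, head=1, tape[-2..4]=0100010 (head:    ^)
Step 6: in state B at pos 1, read 0 -> (B,0)->write 1,move R,goto A. Now: state=A, head=2, tape[-2..4]=0101010 (head:     ^)
Step 7: in state A at pos 2, read 0 -> (A,0)->write 1,move L,goto C. Now: state=C, head=1, tape[-2..4]=0101110 (head:    ^)
Step 8: in state C at pos 1, read 1 -> (C,1)->write 1,move L,goto B. Now: state=B, head=0, tape[-2..4]=0101110 (head:   ^)
Step 9: in state B at pos 0, read 0 -> (B,0)->write 1,move R,goto A. Now: state=A, head=1, tape[-2..4]=0111110 (head:    ^)
Head positions at steps 0..9: starting at 0, distinct positions visited = {-1, 0, 1, 2} -> 4 position(s)

Answer: 4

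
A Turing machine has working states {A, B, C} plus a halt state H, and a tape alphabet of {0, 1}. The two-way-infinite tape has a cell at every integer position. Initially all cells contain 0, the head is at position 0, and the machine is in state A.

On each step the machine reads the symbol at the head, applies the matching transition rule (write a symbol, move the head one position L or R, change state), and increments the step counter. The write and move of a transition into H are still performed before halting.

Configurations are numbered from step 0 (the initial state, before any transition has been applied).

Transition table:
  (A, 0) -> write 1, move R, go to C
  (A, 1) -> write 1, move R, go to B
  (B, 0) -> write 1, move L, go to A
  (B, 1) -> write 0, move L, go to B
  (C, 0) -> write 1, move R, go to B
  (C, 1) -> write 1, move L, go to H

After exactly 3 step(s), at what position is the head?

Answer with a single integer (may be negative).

Answer: 1

Derivation:
Step 1: in state A at pos 0, read 0 -> (A,0)->write 1,move R,goto C. Now: state=C, head=1, tape[-1..2]=0100 (head:   ^)
Step 2: in state C at pos 1, read 0 -> (C,0)->write 1,move R,goto B. Now: state=B, head=2, tape[-1..3]=01100 (head:    ^)
Step 3: in state B at pos 2, read 0 -> (B,0)->write 1,move L,goto A. Now: state=A, head=1, tape[-1..3]=01110 (head:   ^)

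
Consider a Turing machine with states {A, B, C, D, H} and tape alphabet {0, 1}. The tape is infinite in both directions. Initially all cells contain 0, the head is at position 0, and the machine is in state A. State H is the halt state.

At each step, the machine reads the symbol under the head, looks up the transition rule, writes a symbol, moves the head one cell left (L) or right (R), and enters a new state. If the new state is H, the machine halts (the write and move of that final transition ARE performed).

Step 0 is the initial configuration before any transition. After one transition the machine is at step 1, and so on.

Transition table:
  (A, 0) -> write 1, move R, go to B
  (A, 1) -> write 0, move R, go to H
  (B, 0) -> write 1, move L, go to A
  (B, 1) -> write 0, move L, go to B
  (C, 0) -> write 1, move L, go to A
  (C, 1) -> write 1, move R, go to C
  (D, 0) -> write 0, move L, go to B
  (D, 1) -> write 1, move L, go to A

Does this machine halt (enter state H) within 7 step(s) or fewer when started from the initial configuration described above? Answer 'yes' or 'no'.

Step 1: in state A at pos 0, read 0 -> (A,0)->write 1,move R,goto B. Now: state=B, head=1, tape[-1..2]=0100 (head:   ^)
Step 2: in state B at pos 1, read 0 -> (B,0)->write 1,move L,goto A. Now: state=A, head=0, tape[-1..2]=0110 (head:  ^)
Step 3: in state A at pos 0, read 1 -> (A,1)->write 0,move R,goto H. Now: state=H, head=1, tape[-1..2]=0010 (head:   ^)
State H reached at step 3; 3 <= 7 -> yes

Answer: yes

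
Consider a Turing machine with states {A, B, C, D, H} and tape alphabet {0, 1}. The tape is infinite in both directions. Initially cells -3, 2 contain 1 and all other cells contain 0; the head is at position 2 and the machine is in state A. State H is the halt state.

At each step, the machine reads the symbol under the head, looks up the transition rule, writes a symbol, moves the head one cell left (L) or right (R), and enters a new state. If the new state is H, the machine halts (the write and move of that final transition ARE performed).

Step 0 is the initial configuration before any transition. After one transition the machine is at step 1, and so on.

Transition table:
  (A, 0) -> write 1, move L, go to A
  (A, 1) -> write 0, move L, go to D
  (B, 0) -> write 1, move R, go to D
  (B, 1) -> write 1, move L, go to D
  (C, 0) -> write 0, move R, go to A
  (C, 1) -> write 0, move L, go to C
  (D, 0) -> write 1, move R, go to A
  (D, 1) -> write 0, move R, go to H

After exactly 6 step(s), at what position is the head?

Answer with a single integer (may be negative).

Step 1: in state A at pos 2, read 1 -> (A,1)->write 0,move L,goto D. Now: state=D, head=1, tape[-4..3]=01000000 (head:      ^)
Step 2: in state D at pos 1, read 0 -> (D,0)->write 1,move R,goto A. Now: state=A, head=2, tape[-4..3]=01000100 (head:       ^)
Step 3: in state A at pos 2, read 0 -> (A,0)->write 1,move L,goto A. Now: state=A, head=1, tape[-4..3]=01000110 (head:      ^)
Step 4: in state A at pos 1, read 1 -> (A,1)->write 0,move L,goto D. Now: state=D, head=0, tape[-4..3]=01000010 (head:     ^)
Step 5: in state D at pos 0, read 0 -> (D,0)->write 1,move R,goto A. Now: state=A, head=1, tape[-4..3]=01001010 (head:      ^)
Step 6: in state A at pos 1, read 0 -> (A,0)->write 1,move L,goto A. Now: state=A, head=0, tape[-4..3]=01001110 (head:     ^)

Answer: 0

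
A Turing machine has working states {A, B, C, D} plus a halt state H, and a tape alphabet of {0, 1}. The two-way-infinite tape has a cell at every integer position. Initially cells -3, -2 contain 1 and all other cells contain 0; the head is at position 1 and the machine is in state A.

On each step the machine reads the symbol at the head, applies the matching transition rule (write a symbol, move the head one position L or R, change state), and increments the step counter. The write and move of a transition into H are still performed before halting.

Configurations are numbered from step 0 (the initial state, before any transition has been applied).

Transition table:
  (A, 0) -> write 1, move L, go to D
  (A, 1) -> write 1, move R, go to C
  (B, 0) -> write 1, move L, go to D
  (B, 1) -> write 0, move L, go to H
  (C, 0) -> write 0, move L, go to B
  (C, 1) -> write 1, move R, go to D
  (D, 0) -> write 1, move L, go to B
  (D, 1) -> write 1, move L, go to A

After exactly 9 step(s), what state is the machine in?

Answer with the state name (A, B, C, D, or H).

Answer: D

Derivation:
Step 1: in state A at pos 1, read 0 -> (A,0)->write 1,move L,goto D. Now: state=D, head=0, tape[-4..2]=0110010 (head:     ^)
Step 2: in state D at pos 0, read 0 -> (D,0)->write 1,move L,goto B. Now: state=B, head=-1, tape[-4..2]=0110110 (head:    ^)
Step 3: in state B at pos -1, read 0 -> (B,0)->write 1,move L,goto D. Now: state=D, head=-2, tape[-4..2]=0111110 (head:   ^)
Step 4: in state D at pos -2, read 1 -> (D,1)->write 1,move L,goto A. Now: state=A, head=-3, tape[-4..2]=0111110 (head:  ^)
Step 5: in state A at pos -3, read 1 -> (A,1)->write 1,move R,goto C. Now: state=C, head=-2, tape[-4..2]=0111110 (head:   ^)
Step 6: in state C at pos -2, read 1 -> (C,1)->write 1,move R,goto D. Now: state=D, head=-1, tape[-4..2]=0111110 (head:    ^)
Step 7: in state D at pos -1, read 1 -> (D,1)->write 1,move L,goto A. Now: state=A, head=-2, tape[-4..2]=0111110 (head:   ^)
Step 8: in state A at pos -2, read 1 -> (A,1)->write 1,move R,goto C. Now: state=C, head=-1, tape[-4..2]=0111110 (head:    ^)
Step 9: in state C at pos -1, read 1 -> (C,1)->write 1,move R,goto D. Now: state=D, head=0, tape[-4..2]=0111110 (head:     ^)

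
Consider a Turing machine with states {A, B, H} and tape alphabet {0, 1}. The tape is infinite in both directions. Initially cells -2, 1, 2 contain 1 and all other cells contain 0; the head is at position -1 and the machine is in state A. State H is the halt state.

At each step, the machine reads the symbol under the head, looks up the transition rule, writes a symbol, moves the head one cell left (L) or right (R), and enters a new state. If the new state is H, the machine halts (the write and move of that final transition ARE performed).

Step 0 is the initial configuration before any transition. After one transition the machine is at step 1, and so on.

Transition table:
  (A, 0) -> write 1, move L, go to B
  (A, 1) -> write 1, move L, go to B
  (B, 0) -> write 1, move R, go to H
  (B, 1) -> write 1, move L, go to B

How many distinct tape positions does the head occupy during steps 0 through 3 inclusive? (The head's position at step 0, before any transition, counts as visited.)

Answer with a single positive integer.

Answer: 3

Derivation:
Step 1: in state A at pos -1, read 0 -> (A,0)->write 1,move L,goto B. Now: state=B, head=-2, tape[-3..3]=0110110 (head:  ^)
Step 2: in state B at pos -2, read 1 -> (B,1)->write 1,move L,goto B. Now: state=B, head=-3, tape[-4..3]=00110110 (head:  ^)
Step 3: in state B at pos -3, read 0 -> (B,0)->write 1,move R,goto H. Now: state=H, head=-2, tape[-4..3]=01110110 (head:   ^)
Head positions at steps 0..3: starting at -1, distinct positions visited = {-3, -2, -1} -> 3 position(s)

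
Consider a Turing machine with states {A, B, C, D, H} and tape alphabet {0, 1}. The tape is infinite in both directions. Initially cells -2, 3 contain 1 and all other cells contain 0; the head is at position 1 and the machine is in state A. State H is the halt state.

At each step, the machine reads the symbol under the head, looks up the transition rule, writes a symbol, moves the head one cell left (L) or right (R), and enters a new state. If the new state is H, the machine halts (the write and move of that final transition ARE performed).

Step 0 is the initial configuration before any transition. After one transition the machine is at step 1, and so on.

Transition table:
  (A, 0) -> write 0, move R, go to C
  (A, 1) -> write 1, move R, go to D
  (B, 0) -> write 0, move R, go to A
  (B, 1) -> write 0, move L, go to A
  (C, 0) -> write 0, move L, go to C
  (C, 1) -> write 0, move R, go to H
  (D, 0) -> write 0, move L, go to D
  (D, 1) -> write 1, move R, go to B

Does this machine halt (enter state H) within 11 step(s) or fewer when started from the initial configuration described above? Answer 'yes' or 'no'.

Step 1: in state A at pos 1, read 0 -> (A,0)->write 0,move R,goto C. Now: state=C, head=2, tape[-3..4]=01000010 (head:      ^)
Step 2: in state C at pos 2, read 0 -> (C,0)->write 0,move L,goto C. Now: state=C, head=1, tape[-3..4]=01000010 (head:     ^)
Step 3: in state C at pos 1, read 0 -> (C,0)->write 0,move L,goto C. Now: state=C, head=0, tape[-3..4]=01000010 (head:    ^)
Step 4: in state C at pos 0, read 0 -> (C,0)->write 0,move L,goto C. Now: state=C, head=-1, tape[-3..4]=01000010 (head:   ^)
Step 5: in state C at pos -1, read 0 -> (C,0)->write 0,move L,goto C. Now: state=C, head=-2, tape[-3..4]=01000010 (head:  ^)
Step 6: in state C at pos -2, read 1 -> (C,1)->write 0,move R,goto H. Now: state=H, head=-1, tape[-3..4]=00000010 (head:   ^)
State H reached at step 6; 6 <= 11 -> yes

Answer: yes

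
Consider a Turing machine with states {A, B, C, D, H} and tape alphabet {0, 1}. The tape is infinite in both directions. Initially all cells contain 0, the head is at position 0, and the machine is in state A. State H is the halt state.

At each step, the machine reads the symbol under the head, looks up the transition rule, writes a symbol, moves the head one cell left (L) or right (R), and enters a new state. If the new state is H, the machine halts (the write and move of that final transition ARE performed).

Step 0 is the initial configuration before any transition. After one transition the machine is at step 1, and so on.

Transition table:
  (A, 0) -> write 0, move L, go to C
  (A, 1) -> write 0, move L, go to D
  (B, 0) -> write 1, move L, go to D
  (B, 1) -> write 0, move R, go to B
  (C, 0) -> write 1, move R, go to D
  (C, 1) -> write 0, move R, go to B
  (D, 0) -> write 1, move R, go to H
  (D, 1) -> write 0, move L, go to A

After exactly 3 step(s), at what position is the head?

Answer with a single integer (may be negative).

Answer: 1

Derivation:
Step 1: in state A at pos 0, read 0 -> (A,0)->write 0,move L,goto C. Now: state=C, head=-1, tape[-2..1]=0000 (head:  ^)
Step 2: in state C at pos -1, read 0 -> (C,0)->write 1,move R,goto D. Now: state=D, head=0, tape[-2..1]=0100 (head:   ^)
Step 3: in state D at pos 0, read 0 -> (D,0)->write 1,move R,goto H. Now: state=H, head=1, tape[-2..2]=01100 (head:    ^)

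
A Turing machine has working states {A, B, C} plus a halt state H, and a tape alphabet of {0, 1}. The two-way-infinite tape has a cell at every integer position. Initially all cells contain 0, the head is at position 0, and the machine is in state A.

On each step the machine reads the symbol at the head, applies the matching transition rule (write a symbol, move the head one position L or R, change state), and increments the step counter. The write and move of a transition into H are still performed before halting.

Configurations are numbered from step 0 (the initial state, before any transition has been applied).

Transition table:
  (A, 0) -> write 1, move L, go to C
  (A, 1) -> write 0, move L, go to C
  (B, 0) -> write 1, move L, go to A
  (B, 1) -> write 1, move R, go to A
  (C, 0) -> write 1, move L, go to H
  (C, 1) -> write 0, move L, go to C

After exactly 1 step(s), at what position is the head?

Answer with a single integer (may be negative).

Step 1: in state A at pos 0, read 0 -> (A,0)->write 1,move L,goto C. Now: state=C, head=-1, tape[-2..1]=0010 (head:  ^)

Answer: -1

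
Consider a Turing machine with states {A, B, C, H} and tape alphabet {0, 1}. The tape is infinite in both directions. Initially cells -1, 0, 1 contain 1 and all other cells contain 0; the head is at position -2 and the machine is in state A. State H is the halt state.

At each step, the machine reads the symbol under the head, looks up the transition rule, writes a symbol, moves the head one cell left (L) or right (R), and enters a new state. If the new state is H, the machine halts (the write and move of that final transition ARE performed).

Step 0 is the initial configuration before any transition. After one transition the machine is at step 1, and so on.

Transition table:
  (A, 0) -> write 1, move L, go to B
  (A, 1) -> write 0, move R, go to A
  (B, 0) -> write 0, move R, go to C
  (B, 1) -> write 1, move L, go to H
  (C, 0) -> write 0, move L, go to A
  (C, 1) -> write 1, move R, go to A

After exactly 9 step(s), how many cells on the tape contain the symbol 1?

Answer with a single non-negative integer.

Step 1: in state A at pos -2, read 0 -> (A,0)->write 1,move L,goto B. Now: state=B, head=-3, tape[-4..2]=0011110 (head:  ^)
Step 2: in state B at pos -3, read 0 -> (B,0)->write 0,move R,goto C. Now: state=C, head=-2, tape[-4..2]=0011110 (head:   ^)
Step 3: in state C at pos -2, read 1 -> (C,1)->write 1,move R,goto A. Now: state=A, head=-1, tape[-4..2]=0011110 (head:    ^)
Step 4: in state A at pos -1, read 1 -> (A,1)->write 0,move R,goto A. Now: state=A, head=0, tape[-4..2]=0010110 (head:     ^)
Step 5: in state A at pos 0, read 1 -> (A,1)->write 0,move R,goto A. Now: state=A, head=1, tape[-4..2]=0010010 (head:      ^)
Step 6: in state A at pos 1, read 1 -> (A,1)->write 0,move R,goto A. Now: state=A, head=2, tape[-4..3]=00100000 (head:       ^)
Step 7: in state A at pos 2, read 0 -> (A,0)->write 1,move L,goto B. Now: state=B, head=1, tape[-4..3]=00100010 (head:      ^)
Step 8: in state B at pos 1, read 0 -> (B,0)->write 0,move R,goto C. Now: state=C, head=2, tape[-4..3]=00100010 (head:       ^)
Step 9: in state C at pos 2, read 1 -> (C,1)->write 1,move R,goto A. Now: state=A, head=3, tape[-4..4]=001000100 (head:        ^)
Cells containing 1 after step 9: {-2, 2} -> 2 cell(s)

Answer: 2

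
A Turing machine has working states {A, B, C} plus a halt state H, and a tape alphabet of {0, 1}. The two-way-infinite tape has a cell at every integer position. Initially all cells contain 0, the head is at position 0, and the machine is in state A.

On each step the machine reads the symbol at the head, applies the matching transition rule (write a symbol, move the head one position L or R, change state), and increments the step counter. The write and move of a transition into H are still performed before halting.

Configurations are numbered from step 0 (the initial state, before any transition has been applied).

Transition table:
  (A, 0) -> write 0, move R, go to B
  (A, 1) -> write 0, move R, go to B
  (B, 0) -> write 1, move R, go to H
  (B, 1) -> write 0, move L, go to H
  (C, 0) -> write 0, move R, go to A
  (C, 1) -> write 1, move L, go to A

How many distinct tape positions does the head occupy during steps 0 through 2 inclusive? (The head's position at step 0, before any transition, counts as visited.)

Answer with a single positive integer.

Step 1: in state A at pos 0, read 0 -> (A,0)->write 0,move R,goto B. Now: state=B, head=1, tape[-1..2]=0000 (head:   ^)
Step 2: in state B at pos 1, read 0 -> (B,0)->write 1,move R,goto H. Now: state=H, head=2, tape[-1..3]=00100 (head:    ^)
Head positions at steps 0..2: starting at 0, distinct positions visited = {0, 1, 2} -> 3 position(s)

Answer: 3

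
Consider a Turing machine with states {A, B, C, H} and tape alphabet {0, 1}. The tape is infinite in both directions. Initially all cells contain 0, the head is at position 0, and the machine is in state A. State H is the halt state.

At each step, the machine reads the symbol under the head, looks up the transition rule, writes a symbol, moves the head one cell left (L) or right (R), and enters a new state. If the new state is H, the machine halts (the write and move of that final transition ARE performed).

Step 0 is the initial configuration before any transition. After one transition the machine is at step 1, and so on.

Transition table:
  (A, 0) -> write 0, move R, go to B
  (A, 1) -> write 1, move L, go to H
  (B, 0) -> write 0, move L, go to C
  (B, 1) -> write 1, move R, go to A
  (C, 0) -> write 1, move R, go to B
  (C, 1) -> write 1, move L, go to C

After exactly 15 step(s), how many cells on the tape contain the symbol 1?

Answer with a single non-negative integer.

Answer: 4

Derivation:
Step 1: in state A at pos 0, read 0 -> (A,0)->write 0,move R,goto B. Now: state=B, head=1, tape[-1..2]=0000 (head:   ^)
Step 2: in state B at pos 1, read 0 -> (B,0)->write 0,move L,goto C. Now: state=C, head=0, tape[-1..2]=0000 (head:  ^)
Step 3: in state C at pos 0, read 0 -> (C,0)->write 1,move R,goto B. Now: state=B, head=1, tape[-1..2]=0100 (head:   ^)
Step 4: in state B at pos 1, read 0 -> (B,0)->write 0,move L,goto C. Now: state=C, head=0, tape[-1..2]=0100 (head:  ^)
Step 5: in state C at pos 0, read 1 -> (C,1)->write 1,move L,goto C. Now: state=C, head=-1, tape[-2..2]=00100 (head:  ^)
Step 6: in state C at pos -1, read 0 -> (C,0)->write 1,move R,goto B. Now: state=B, head=0, tape[-2..2]=01100 (head:   ^)
Step 7: in state B at pos 0, read 1 -> (B,1)->write 1,move R,goto A. Now: state=A, head=1, tape[-2..2]=01100 (head:    ^)
Step 8: in state A at pos 1, read 0 -> (A,0)->write 0,move R,goto B. Now: state=B, head=2, tape[-2..3]=011000 (head:     ^)
Step 9: in state B at pos 2, read 0 -> (B,0)->write 0,move L,goto C. Now: state=C, head=1, tape[-2..3]=011000 (head:    ^)
Step 10: in state C at pos 1, read 0 -> (C,0)->write 1,move R,goto B. Now: state=B, head=2, tape[-2..3]=011100 (head:     ^)
Step 11: in state B at pos 2, read 0 -> (B,0)->write 0,move L,goto C. Now: state=C, head=1, tape[-2..3]=011100 (head:    ^)
Step 12: in state C at pos 1, read 1 -> (C,1)->write 1,move L,goto C. Now: state=C, head=0, tape[-2..3]=011100 (head:   ^)
Step 13: in state C at pos 0, read 1 -> (C,1)->write 1,move L,goto C. Now: state=C, head=-1, tape[-2..3]=011100 (head:  ^)
Step 14: in state C at pos -1, read 1 -> (C,1)->write 1,move L,goto C. Now: state=C, head=-2, tape[-3..3]=0011100 (head:  ^)
Step 15: in state C at pos -2, read 0 -> (C,0)->write 1,move R,goto B. Now: state=B, head=-1, tape[-3..3]=0111100 (head:   ^)
Cells containing 1 after step 15: {-2, -1, 0, 1} -> 4 cell(s)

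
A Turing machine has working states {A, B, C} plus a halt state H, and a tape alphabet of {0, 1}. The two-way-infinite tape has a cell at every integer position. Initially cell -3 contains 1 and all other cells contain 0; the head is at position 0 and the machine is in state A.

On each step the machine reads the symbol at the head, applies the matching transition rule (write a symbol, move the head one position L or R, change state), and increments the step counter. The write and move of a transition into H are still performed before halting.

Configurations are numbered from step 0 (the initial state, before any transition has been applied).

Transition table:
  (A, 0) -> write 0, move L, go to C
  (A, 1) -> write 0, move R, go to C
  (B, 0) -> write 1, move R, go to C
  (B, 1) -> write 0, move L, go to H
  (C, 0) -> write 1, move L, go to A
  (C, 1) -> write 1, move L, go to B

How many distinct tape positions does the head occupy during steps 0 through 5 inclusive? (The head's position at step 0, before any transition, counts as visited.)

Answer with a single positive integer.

Answer: 5

Derivation:
Step 1: in state A at pos 0, read 0 -> (A,0)->write 0,move L,goto C. Now: state=C, head=-1, tape[-4..1]=010000 (head:    ^)
Step 2: in state C at pos -1, read 0 -> (C,0)->write 1,move L,goto A. Now: state=A, head=-2, tape[-4..1]=010100 (head:   ^)
Step 3: in state A at pos -2, read 0 -> (A,0)->write 0,move L,goto C. Now: state=C, head=-3, tape[-4..1]=010100 (head:  ^)
Step 4: in state C at pos -3, read 1 -> (C,1)->write 1,move L,goto B. Now: state=B, head=-4, tape[-5..1]=0010100 (head:  ^)
Step 5: in state B at pos -4, read 0 -> (B,0)->write 1,move R,goto C. Now: state=C, head=-3, tape[-5..1]=0110100 (head:   ^)
Head positions at steps 0..5: starting at 0, distinct positions visited = {-4, -3, -2, -1, 0} -> 5 position(s)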